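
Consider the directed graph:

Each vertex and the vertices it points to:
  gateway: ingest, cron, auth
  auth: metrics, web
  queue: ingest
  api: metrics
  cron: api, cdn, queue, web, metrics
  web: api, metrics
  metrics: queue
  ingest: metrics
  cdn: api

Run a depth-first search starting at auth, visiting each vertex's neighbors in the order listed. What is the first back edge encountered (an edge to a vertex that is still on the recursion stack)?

ingest->metrics

DFS from auth (visiting each vertex's neighbors in the order listed); mark gray on enter, black on exit:
auth gray
  metrics gray
    queue gray
      ingest gray
        ingest→metrics: metrics is gray → back edge
First back edge: ingest → metrics.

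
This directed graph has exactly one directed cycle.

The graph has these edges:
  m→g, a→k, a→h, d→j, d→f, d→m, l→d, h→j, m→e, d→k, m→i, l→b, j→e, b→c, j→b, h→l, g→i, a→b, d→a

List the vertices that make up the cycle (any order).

a, d, h, l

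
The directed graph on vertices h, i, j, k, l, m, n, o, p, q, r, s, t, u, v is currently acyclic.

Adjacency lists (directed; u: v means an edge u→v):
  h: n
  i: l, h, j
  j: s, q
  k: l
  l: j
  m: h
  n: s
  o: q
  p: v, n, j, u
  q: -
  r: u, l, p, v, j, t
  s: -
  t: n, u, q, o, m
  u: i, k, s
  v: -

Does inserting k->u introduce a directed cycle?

Adding k→u creates a cycle iff u can already reach k.
Path from u: u → k.
So u → … → k → u is a cycle.

Yes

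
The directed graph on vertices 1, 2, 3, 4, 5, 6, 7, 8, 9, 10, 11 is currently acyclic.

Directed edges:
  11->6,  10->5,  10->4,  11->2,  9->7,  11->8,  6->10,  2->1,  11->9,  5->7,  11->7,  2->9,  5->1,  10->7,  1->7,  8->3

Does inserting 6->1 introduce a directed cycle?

No

Adding 6→1 creates a cycle iff 1 can already reach 6.
Explore from 1: no path reaches 6. The graph stays acyclic.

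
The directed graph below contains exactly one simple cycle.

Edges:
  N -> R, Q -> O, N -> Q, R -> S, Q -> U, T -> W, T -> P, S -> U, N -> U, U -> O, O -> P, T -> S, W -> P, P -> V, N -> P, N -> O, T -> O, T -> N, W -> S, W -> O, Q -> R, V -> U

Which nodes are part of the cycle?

O, P, U, V

DFS with gray/black marking from O:
O gray
  P gray
    V gray
      U gray
        U→O: O is gray → back edge
Back edge closes the cycle O → P → V → U → O; its vertices are {O, P, U, V}.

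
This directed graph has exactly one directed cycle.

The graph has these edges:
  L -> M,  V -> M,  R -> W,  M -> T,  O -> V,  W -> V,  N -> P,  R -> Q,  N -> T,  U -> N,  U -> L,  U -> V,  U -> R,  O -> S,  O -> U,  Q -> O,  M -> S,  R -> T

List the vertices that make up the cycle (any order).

O, Q, R, U

DFS with gray/black marking from O:
O gray
  U gray
    L gray
      M gray
        T gray
        T black
        S gray
        S black
      M black
    L black
    R gray
      R→T: T black — skip
      Q gray
        Q→O: O is gray → back edge
Back edge closes the cycle O → U → R → Q → O; its vertices are {O, Q, R, U}.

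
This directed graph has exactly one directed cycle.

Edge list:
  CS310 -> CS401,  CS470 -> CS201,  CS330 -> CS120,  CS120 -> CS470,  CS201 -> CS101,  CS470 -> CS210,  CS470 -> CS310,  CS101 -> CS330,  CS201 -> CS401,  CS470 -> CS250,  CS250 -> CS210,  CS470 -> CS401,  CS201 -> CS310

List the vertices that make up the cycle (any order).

CS101, CS120, CS201, CS330, CS470

DFS with gray/black marking from CS120:
CS120 gray
  CS470 gray
    CS201 gray
      CS401 gray
      CS401 black
      CS310 gray
        CS310→CS401: CS401 black — skip
      CS310 black
      CS101 gray
        CS330 gray
          CS330→CS120: CS120 is gray → back edge
Back edge closes the cycle CS120 → CS470 → CS201 → CS101 → CS330 → CS120; its vertices are {CS101, CS120, CS201, CS330, CS470}.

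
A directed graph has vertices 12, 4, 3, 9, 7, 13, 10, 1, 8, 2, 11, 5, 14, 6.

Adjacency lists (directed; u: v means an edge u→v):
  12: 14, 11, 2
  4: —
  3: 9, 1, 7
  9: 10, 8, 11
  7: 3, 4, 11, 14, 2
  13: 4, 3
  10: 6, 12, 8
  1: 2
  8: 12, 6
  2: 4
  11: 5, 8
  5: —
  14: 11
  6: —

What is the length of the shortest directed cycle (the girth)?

2

For each vertex v, BFS finds the shortest path from v back to v.
The shortest such closed walk is 3 → 7 → 3, length 2.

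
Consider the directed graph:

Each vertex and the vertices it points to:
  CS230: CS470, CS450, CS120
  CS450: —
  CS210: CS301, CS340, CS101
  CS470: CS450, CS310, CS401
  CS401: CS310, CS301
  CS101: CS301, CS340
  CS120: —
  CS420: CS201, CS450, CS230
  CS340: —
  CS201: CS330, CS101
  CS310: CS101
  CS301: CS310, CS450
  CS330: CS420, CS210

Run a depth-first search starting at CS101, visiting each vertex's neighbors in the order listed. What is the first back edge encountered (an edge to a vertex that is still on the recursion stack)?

DFS from CS101 (visiting each vertex's neighbors in the order listed); mark gray on enter, black on exit:
CS101 gray
  CS301 gray
    CS310 gray
      CS310→CS101: CS101 is gray → back edge
First back edge: CS310 → CS101.

CS310->CS101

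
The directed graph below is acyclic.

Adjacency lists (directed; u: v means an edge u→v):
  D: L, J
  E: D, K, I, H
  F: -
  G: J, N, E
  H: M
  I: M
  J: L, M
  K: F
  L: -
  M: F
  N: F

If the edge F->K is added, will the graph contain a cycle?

Yes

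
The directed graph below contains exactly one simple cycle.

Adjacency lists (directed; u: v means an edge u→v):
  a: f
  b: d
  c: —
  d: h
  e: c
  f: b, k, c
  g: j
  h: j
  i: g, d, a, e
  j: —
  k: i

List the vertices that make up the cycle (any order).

a, f, i, k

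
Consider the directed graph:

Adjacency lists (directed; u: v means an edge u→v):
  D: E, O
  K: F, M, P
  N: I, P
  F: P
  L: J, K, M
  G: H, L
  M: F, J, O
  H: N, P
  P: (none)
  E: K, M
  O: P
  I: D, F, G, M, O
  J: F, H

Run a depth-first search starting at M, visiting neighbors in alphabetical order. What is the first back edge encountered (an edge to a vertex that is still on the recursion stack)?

DFS from M (visiting neighbors in alphabetical order); mark gray on enter, black on exit:
M gray
  F gray
    P gray
    P black
  F black
  J gray
    J→F: F black — skip
    H gray
      N gray
        I gray
          D gray
            E gray
              K gray
                K→F: F black — skip
                K→M: M is gray → back edge
First back edge: K → M.

K->M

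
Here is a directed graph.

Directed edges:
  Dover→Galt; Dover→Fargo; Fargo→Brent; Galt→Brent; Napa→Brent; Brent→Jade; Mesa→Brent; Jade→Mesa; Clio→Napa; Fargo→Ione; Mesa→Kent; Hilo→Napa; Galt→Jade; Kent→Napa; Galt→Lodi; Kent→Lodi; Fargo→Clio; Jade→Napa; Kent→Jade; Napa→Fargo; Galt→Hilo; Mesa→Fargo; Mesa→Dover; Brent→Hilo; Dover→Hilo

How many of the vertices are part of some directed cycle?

10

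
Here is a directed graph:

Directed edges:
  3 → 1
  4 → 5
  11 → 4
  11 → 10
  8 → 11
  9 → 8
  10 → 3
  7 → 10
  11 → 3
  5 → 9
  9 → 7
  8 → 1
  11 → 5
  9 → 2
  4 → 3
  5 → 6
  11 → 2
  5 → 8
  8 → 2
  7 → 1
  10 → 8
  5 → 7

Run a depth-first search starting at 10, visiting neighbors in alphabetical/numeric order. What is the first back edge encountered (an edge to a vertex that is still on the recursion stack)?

7→10

DFS from 10 (visiting neighbors in alphabetical/numeric order); mark gray on enter, black on exit:
10 gray
  3 gray
    1 gray
    1 black
  3 black
  8 gray
    8→1: 1 black — skip
    2 gray
    2 black
    11 gray
      11→2: 2 black — skip
      11→3: 3 black — skip
      4 gray
        4→3: 3 black — skip
        5 gray
          6 gray
          6 black
          7 gray
            7→1: 1 black — skip
            7→10: 10 is gray → back edge
First back edge: 7 → 10.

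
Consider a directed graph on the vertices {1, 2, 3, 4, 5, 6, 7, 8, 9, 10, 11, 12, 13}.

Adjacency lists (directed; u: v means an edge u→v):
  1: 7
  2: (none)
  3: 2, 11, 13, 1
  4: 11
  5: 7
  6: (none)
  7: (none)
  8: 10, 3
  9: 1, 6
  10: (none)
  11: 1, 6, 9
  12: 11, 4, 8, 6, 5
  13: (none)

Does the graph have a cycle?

No

DFS with white/gray/black marking, starting from 2:
2 gray
2 black
1 gray
  7 gray
  7 black
1 black
3 gray
  3→2: 2 black — skip
  11 gray
    11→1: 1 black — skip
    6 gray
    6 black
    9 gray
      9→1: 1 black — skip
      9→6: 6 black — skip
    9 black
  11 black
  13 gray
  13 black
  3→1: 1 black — skip
3 black
4 gray
  4→11: 11 black — skip
4 black
5 gray
  5→7: 7 black — skip
5 black
8 gray
  10 gray
  10 black
  8→3: 3 black — skip
8 black
12 gray
  12→11: 11 black — skip
  12→4: 4 black — skip
  12→8: 8 black — skip
  12→6: 6 black — skip
  12→5: 5 black — skip
12 black
Every edge goes to a white or black vertex — no back edge, so the graph is acyclic.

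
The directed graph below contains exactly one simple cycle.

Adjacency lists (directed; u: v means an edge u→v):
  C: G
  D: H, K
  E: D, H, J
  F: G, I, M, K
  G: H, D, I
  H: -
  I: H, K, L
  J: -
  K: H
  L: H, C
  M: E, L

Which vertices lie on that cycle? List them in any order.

C, G, I, L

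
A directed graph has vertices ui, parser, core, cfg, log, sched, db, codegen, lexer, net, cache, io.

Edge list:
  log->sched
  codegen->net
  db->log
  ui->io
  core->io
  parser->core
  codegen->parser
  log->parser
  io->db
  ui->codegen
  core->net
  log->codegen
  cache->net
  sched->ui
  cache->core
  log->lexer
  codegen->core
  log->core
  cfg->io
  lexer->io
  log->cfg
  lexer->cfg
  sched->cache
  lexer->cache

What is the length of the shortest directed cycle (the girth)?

For each vertex v, BFS finds the shortest path from v back to v.
The shortest such closed walk is log → lexer → io → db → log, length 4.

4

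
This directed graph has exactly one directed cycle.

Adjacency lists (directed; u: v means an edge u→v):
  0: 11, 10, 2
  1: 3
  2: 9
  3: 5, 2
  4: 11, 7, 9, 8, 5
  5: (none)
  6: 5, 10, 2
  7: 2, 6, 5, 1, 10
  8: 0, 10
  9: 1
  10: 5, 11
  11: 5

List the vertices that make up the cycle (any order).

1, 2, 3, 9

DFS with gray/black marking from 9:
9 gray
  1 gray
    3 gray
      5 gray
      5 black
      2 gray
        2→9: 9 is gray → back edge
Back edge closes the cycle 9 → 1 → 3 → 2 → 9; its vertices are {1, 2, 3, 9}.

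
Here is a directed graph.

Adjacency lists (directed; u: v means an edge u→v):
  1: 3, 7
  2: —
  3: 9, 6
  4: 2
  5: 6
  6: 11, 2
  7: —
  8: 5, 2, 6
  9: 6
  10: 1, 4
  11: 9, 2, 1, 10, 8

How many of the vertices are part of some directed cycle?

A vertex is on a directed cycle iff it belongs to a strongly connected component of size ≥ 2 (or has a self-loop).
The vertices on cycles are {1, 3, 5, 6, 8, 9, 10, 11} — 8 in total.

8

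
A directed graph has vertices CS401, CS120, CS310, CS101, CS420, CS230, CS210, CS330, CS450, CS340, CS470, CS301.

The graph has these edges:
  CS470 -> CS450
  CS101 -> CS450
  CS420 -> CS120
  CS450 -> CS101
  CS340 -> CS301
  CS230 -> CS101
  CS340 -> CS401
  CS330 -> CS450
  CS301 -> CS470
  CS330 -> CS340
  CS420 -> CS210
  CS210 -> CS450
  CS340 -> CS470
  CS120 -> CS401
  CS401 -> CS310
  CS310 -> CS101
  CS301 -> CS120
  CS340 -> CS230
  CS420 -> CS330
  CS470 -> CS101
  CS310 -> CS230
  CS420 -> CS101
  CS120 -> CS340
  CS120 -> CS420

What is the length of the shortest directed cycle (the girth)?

2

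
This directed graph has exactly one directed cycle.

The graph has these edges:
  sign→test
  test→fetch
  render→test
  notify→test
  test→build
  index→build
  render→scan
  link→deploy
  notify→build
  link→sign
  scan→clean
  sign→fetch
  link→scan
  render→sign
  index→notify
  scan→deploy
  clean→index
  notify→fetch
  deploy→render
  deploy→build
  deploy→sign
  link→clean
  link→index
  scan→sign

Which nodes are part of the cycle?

scan, deploy, render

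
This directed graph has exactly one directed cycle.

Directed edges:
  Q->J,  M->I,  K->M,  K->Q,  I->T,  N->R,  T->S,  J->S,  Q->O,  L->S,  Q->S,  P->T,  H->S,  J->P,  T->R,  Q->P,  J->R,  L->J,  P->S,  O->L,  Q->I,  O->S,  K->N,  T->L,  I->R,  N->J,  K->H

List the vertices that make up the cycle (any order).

J, L, P, T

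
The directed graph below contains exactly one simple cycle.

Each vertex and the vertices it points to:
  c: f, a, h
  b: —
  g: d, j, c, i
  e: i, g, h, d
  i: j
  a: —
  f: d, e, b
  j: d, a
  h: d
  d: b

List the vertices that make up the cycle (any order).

DFS with gray/black marking from e:
e gray
  i gray
    j gray
      d gray
        b gray
        b black
      d black
      a gray
      a black
    j black
  i black
  g gray
    g→d: d black — skip
    g→j: j black — skip
    c gray
      f gray
        f→d: d black — skip
        f→e: e is gray → back edge
Back edge closes the cycle e → g → c → f → e; its vertices are {c, e, f, g}.

c, e, f, g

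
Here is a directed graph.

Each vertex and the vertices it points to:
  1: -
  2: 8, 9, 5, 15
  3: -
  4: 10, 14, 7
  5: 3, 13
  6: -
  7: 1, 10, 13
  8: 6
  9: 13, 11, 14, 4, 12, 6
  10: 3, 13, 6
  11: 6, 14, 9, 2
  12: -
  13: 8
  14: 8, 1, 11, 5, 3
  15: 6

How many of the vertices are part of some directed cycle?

5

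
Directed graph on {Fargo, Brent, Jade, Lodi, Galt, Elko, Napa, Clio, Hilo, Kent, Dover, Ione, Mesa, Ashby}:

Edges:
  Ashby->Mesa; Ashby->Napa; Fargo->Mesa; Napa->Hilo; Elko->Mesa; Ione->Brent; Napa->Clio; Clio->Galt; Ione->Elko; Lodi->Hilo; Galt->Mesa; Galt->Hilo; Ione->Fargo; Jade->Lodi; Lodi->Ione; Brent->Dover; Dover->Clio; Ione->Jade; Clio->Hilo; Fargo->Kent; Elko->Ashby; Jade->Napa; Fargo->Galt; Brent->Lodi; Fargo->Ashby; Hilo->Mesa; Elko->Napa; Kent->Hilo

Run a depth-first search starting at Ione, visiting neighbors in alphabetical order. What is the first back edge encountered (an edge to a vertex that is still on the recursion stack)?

Lodi->Ione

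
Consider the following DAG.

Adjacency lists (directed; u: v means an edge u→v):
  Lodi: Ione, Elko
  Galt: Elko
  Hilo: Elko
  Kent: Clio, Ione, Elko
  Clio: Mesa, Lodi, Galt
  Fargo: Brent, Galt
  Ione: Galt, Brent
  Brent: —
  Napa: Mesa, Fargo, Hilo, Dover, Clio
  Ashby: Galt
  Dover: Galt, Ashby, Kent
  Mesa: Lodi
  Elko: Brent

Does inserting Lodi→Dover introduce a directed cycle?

Adding Lodi→Dover creates a cycle iff Dover can already reach Lodi.
Path from Dover: Dover → Kent → Clio → Lodi.
So Dover → … → Lodi → Dover is a cycle.

Yes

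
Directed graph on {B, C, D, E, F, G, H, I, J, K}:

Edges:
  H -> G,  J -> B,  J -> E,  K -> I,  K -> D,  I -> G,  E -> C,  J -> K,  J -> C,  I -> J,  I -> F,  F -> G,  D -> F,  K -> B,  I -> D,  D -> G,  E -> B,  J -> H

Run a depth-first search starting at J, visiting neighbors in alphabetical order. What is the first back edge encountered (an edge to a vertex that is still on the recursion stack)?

DFS from J (visiting neighbors in alphabetical order); mark gray on enter, black on exit:
J gray
  B gray
  B black
  C gray
  C black
  E gray
    E→B: B black — skip
    E→C: C black — skip
  E black
  H gray
    G gray
    G black
  H black
  K gray
    K→B: B black — skip
    D gray
      F gray
        F→G: G black — skip
      F black
      D→G: G black — skip
    D black
    I gray
      I→D: D black — skip
      I→F: F black — skip
      I→G: G black — skip
      I→J: J is gray → back edge
First back edge: I → J.

I→J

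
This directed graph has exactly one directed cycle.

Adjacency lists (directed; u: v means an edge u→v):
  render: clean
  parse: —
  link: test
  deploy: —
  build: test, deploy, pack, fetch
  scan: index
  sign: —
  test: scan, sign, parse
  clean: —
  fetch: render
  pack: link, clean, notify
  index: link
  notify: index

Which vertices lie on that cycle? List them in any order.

link, scan, test, index

DFS with gray/black marking from link:
link gray
  test gray
    scan gray
      index gray
        index→link: link is gray → back edge
Back edge closes the cycle link → test → scan → index → link; its vertices are {link, scan, test, index}.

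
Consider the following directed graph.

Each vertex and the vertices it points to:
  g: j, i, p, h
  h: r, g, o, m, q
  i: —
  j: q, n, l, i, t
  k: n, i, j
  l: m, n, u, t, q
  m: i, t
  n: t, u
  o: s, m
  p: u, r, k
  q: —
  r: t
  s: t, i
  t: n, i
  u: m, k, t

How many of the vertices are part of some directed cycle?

A vertex is on a directed cycle iff it belongs to a strongly connected component of size ≥ 2 (or has a self-loop).
The vertices on cycles are {g, h, j, k, l, m, n, t, u} — 9 in total.

9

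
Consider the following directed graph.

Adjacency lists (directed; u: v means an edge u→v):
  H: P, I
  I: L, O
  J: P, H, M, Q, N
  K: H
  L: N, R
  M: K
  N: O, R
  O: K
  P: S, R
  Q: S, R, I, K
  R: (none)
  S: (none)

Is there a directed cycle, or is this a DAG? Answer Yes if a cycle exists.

Yes

DFS with white/gray/black marking, starting from M:
M gray
  K gray
    H gray
      P gray
        S gray
        S black
        R gray
        R black
      P black
      I gray
        L gray
          N gray
            O gray
              O→K: K is gray → back edge
Back edge found, so a cycle exists: K → H → I → L → N → O → K.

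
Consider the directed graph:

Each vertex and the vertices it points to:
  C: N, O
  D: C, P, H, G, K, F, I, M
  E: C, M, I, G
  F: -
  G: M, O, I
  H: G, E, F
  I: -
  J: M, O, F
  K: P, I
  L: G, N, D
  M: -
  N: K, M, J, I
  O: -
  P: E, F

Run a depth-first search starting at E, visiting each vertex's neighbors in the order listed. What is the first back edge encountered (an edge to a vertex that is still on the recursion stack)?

P->E

DFS from E (visiting each vertex's neighbors in the order listed); mark gray on enter, black on exit:
E gray
  C gray
    N gray
      K gray
        P gray
          P→E: E is gray → back edge
First back edge: P → E.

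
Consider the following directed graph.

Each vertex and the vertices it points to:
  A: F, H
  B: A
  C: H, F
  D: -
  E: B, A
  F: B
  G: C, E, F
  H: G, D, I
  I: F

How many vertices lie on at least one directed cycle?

8

A vertex is on a directed cycle iff it belongs to a strongly connected component of size ≥ 2 (or has a self-loop).
The vertices on cycles are {A, B, C, E, F, G, H, I} — 8 in total.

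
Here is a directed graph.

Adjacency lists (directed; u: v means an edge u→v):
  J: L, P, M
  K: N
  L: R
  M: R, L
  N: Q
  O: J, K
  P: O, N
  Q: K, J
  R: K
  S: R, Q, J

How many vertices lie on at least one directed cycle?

A vertex is on a directed cycle iff it belongs to a strongly connected component of size ≥ 2 (or has a self-loop).
The vertices on cycles are {J, K, L, M, N, O, P, Q, R} — 9 in total.

9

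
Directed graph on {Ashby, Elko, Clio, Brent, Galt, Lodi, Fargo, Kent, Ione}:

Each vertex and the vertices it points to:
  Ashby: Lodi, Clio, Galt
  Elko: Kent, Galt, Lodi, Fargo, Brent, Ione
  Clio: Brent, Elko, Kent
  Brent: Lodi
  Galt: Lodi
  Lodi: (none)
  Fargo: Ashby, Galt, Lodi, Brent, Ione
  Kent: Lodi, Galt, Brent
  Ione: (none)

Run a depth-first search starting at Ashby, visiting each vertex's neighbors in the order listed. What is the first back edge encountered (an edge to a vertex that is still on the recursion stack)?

Fargo→Ashby

DFS from Ashby (visiting each vertex's neighbors in the order listed); mark gray on enter, black on exit:
Ashby gray
  Lodi gray
  Lodi black
  Clio gray
    Brent gray
      Brent→Lodi: Lodi black — skip
    Brent black
    Elko gray
      Kent gray
        Kent→Lodi: Lodi black — skip
        Galt gray
          Galt→Lodi: Lodi black — skip
        Galt black
        Kent→Brent: Brent black — skip
      Kent black
      Elko→Galt: Galt black — skip
      Elko→Lodi: Lodi black — skip
      Fargo gray
        Fargo→Ashby: Ashby is gray → back edge
First back edge: Fargo → Ashby.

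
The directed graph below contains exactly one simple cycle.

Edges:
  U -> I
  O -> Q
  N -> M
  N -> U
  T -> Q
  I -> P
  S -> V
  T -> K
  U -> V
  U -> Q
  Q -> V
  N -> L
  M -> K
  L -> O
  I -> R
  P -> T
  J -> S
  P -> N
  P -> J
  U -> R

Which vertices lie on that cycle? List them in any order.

I, N, P, U

DFS with gray/black marking from I:
I gray
  R gray
  R black
  P gray
    J gray
      S gray
        V gray
        V black
      S black
    J black
    N gray
      U gray
        U→R: R black — skip
        U→I: I is gray → back edge
Back edge closes the cycle I → P → N → U → I; its vertices are {I, N, P, U}.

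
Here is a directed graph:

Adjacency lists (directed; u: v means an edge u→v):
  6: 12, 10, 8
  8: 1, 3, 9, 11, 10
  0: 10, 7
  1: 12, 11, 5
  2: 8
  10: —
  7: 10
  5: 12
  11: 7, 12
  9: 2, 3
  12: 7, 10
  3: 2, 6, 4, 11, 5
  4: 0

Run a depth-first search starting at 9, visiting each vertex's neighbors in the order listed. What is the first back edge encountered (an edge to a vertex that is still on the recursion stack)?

DFS from 9 (visiting each vertex's neighbors in the order listed); mark gray on enter, black on exit:
9 gray
  2 gray
    8 gray
      1 gray
        12 gray
          7 gray
            10 gray
            10 black
          7 black
          12→10: 10 black — skip
        12 black
        11 gray
          11→7: 7 black — skip
          11→12: 12 black — skip
        11 black
        5 gray
          5→12: 12 black — skip
        5 black
      1 black
      3 gray
        3→2: 2 is gray → back edge
First back edge: 3 → 2.

3→2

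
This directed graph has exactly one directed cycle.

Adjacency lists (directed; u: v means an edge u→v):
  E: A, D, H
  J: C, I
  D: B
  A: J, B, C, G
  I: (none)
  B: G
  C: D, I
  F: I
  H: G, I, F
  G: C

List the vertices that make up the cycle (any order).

DFS with gray/black marking from B:
B gray
  G gray
    C gray
      D gray
        D→B: B is gray → back edge
Back edge closes the cycle B → G → C → D → B; its vertices are {B, C, D, G}.

B, C, D, G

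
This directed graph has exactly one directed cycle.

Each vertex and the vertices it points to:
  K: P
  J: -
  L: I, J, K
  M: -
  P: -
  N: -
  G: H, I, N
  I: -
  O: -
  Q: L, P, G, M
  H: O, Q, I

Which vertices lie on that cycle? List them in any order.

G, H, Q

DFS with gray/black marking from H:
H gray
  O gray
  O black
  Q gray
    L gray
      I gray
      I black
      J gray
      J black
      K gray
        P gray
        P black
      K black
    L black
    Q→P: P black — skip
    G gray
      G→H: H is gray → back edge
Back edge closes the cycle H → Q → G → H; its vertices are {G, H, Q}.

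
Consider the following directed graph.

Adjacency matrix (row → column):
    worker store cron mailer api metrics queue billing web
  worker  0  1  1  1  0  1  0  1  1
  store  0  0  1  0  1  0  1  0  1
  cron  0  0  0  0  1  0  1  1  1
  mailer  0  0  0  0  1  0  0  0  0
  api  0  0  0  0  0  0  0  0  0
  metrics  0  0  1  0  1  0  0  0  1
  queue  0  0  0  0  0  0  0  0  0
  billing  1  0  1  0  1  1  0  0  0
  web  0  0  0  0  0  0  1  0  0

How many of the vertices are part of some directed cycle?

5

A vertex is on a directed cycle iff it belongs to a strongly connected component of size ≥ 2 (or has a self-loop).
The vertices on cycles are {cron, store, worker, billing, metrics} — 5 in total.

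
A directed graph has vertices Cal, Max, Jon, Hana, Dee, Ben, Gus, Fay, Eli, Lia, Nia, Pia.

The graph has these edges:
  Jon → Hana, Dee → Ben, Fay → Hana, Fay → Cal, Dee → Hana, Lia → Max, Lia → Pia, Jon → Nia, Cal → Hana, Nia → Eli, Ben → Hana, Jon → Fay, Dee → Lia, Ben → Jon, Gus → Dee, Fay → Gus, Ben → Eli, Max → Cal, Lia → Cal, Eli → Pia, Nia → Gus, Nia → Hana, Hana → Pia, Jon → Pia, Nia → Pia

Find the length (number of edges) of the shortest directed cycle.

For each vertex v, BFS finds the shortest path from v back to v.
The shortest such closed walk is Gus → Dee → Ben → Jon → Fay → Gus, length 5.

5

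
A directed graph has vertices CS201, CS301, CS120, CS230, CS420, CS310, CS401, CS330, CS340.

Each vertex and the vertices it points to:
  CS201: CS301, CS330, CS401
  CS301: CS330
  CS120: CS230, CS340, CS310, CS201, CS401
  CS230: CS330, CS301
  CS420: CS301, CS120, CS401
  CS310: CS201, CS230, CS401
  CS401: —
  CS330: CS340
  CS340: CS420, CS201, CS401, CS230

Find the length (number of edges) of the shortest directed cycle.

3

For each vertex v, BFS finds the shortest path from v back to v.
The shortest such closed walk is CS420 → CS120 → CS340 → CS420, length 3.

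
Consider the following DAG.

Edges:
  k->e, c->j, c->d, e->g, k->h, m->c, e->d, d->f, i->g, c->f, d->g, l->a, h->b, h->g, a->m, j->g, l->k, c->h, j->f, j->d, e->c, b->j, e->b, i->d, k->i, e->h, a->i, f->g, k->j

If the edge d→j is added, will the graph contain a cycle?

Yes

Adding d→j creates a cycle iff j can already reach d.
Path from j: j → d.
So j → … → d → j is a cycle.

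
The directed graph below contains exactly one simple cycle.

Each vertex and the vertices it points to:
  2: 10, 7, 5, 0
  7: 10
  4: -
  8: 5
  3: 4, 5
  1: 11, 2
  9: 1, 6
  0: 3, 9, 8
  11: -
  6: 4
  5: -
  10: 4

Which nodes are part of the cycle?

DFS with gray/black marking from 0:
0 gray
  3 gray
    4 gray
    4 black
    5 gray
    5 black
  3 black
  9 gray
    1 gray
      11 gray
      11 black
      2 gray
        10 gray
          10→4: 4 black — skip
        10 black
        7 gray
          7→10: 10 black — skip
        7 black
        2→5: 5 black — skip
        2→0: 0 is gray → back edge
Back edge closes the cycle 0 → 9 → 1 → 2 → 0; its vertices are {0, 1, 2, 9}.

0, 1, 2, 9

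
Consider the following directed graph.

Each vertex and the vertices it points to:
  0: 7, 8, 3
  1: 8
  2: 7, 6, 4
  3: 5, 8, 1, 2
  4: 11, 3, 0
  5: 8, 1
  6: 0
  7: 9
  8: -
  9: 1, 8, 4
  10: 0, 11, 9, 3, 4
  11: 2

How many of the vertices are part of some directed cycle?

A vertex is on a directed cycle iff it belongs to a strongly connected component of size ≥ 2 (or has a self-loop).
The vertices on cycles are {0, 2, 3, 4, 6, 7, 9, 11} — 8 in total.

8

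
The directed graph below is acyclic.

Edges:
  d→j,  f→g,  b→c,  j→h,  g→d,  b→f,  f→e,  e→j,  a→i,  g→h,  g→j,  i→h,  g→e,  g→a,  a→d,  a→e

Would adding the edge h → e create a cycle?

Adding h→e creates a cycle iff e can already reach h.
Path from e: e → j → h.
So e → … → h → e is a cycle.

Yes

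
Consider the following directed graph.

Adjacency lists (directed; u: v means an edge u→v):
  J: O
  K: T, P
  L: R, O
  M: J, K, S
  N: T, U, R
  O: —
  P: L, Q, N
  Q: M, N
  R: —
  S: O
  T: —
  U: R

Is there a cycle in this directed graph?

Yes

DFS with white/gray/black marking, starting from P:
P gray
  L gray
    R gray
    R black
    O gray
    O black
  L black
  Q gray
    M gray
      J gray
        J→O: O black — skip
      J black
      K gray
        T gray
        T black
        K→P: P is gray → back edge
Back edge found, so a cycle exists: P → Q → M → K → P.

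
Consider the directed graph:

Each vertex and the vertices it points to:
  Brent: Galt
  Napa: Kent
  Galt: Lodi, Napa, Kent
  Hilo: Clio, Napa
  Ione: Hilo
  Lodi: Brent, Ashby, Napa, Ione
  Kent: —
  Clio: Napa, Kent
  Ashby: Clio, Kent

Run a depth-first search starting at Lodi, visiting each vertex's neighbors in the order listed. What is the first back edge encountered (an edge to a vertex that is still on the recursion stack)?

DFS from Lodi (visiting each vertex's neighbors in the order listed); mark gray on enter, black on exit:
Lodi gray
  Brent gray
    Galt gray
      Galt→Lodi: Lodi is gray → back edge
First back edge: Galt → Lodi.

Galt→Lodi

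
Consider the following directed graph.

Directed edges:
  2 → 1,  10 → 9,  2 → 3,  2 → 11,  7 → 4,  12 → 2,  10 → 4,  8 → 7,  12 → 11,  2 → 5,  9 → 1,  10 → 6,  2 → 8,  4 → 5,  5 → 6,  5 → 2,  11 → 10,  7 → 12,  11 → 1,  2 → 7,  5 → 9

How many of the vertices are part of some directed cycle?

A vertex is on a directed cycle iff it belongs to a strongly connected component of size ≥ 2 (or has a self-loop).
The vertices on cycles are {2, 4, 5, 7, 8, 10, 11, 12} — 8 in total.

8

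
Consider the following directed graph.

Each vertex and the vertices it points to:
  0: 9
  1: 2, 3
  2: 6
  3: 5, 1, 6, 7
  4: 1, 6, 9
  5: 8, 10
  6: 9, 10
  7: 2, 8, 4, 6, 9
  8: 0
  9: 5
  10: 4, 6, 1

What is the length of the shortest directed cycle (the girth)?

2

For each vertex v, BFS finds the shortest path from v back to v.
The shortest such closed walk is 3 → 1 → 3, length 2.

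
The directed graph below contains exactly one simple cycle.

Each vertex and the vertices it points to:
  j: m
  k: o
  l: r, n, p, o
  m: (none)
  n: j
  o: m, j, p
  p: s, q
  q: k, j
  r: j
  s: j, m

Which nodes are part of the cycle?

k, o, p, q

DFS with gray/black marking from p:
p gray
  s gray
    j gray
      m gray
      m black
    j black
    s→m: m black — skip
  s black
  q gray
    k gray
      o gray
        o→m: m black — skip
        o→j: j black — skip
        o→p: p is gray → back edge
Back edge closes the cycle p → q → k → o → p; its vertices are {k, o, p, q}.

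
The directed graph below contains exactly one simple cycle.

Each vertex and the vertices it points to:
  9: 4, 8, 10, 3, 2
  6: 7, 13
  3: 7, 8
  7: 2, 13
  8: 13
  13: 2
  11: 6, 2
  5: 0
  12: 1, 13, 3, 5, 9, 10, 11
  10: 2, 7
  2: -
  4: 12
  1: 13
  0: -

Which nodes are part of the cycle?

DFS with gray/black marking from 4:
4 gray
  12 gray
    1 gray
      13 gray
        2 gray
        2 black
      13 black
    1 black
    12→13: 13 black — skip
    3 gray
      7 gray
        7→2: 2 black — skip
        7→13: 13 black — skip
      7 black
      8 gray
        8→13: 13 black — skip
      8 black
    3 black
    5 gray
      0 gray
      0 black
    5 black
    9 gray
      9→4: 4 is gray → back edge
Back edge closes the cycle 4 → 12 → 9 → 4; its vertices are {4, 9, 12}.

4, 9, 12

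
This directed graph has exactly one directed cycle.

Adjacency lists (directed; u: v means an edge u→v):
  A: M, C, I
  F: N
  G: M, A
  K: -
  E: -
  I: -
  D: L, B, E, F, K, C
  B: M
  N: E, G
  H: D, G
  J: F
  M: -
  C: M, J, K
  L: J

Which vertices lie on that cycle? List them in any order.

A, C, F, G, J, N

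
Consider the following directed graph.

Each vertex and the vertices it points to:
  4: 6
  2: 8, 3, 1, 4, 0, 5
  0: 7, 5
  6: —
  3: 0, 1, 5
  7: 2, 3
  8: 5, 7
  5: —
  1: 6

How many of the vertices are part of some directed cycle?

A vertex is on a directed cycle iff it belongs to a strongly connected component of size ≥ 2 (or has a self-loop).
The vertices on cycles are {0, 2, 3, 7, 8} — 5 in total.

5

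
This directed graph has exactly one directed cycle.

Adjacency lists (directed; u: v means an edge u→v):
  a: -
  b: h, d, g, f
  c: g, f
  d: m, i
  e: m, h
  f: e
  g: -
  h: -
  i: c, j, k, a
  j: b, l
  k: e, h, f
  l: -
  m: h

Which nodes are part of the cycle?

b, d, i, j

DFS with gray/black marking from i:
i gray
  c gray
    g gray
    g black
    f gray
      e gray
        m gray
          h gray
          h black
        m black
        e→h: h black — skip
      e black
    f black
  c black
  j gray
    b gray
      b→h: h black — skip
      d gray
        d→m: m black — skip
        d→i: i is gray → back edge
Back edge closes the cycle i → j → b → d → i; its vertices are {b, d, i, j}.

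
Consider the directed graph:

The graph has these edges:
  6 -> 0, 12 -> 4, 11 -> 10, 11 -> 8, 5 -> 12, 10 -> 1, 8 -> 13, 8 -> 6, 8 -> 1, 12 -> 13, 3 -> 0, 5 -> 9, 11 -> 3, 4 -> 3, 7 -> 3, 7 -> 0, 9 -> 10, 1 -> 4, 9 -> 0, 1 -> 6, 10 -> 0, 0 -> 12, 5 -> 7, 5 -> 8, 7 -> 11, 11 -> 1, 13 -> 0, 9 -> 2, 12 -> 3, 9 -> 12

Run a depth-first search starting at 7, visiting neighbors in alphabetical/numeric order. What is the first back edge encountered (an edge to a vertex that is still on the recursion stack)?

3→0

DFS from 7 (visiting neighbors in alphabetical/numeric order); mark gray on enter, black on exit:
7 gray
  0 gray
    12 gray
      3 gray
        3→0: 0 is gray → back edge
First back edge: 3 → 0.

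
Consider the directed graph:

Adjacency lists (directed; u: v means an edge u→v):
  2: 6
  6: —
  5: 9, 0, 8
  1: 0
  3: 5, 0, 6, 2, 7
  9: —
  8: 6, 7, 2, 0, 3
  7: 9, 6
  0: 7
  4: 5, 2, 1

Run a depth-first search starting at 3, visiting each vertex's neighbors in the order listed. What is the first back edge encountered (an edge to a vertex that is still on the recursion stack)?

DFS from 3 (visiting each vertex's neighbors in the order listed); mark gray on enter, black on exit:
3 gray
  5 gray
    9 gray
    9 black
    0 gray
      7 gray
        7→9: 9 black — skip
        6 gray
        6 black
      7 black
    0 black
    8 gray
      8→6: 6 black — skip
      8→7: 7 black — skip
      2 gray
        2→6: 6 black — skip
      2 black
      8→0: 0 black — skip
      8→3: 3 is gray → back edge
First back edge: 8 → 3.

8→3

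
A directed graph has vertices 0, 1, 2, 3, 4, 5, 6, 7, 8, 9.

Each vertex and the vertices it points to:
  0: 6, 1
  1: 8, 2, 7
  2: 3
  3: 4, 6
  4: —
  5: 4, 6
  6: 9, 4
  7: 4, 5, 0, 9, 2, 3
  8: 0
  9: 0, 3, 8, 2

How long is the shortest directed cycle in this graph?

3

For each vertex v, BFS finds the shortest path from v back to v.
The shortest such closed walk is 7 → 0 → 1 → 7, length 3.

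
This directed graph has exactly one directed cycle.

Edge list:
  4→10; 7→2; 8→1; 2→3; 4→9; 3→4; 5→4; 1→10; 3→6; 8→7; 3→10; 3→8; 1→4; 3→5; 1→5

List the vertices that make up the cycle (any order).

2, 3, 7, 8

DFS with gray/black marking from 8:
8 gray
  7 gray
    2 gray
      3 gray
        10 gray
        10 black
        6 gray
        6 black
        3→8: 8 is gray → back edge
Back edge closes the cycle 8 → 7 → 2 → 3 → 8; its vertices are {2, 3, 7, 8}.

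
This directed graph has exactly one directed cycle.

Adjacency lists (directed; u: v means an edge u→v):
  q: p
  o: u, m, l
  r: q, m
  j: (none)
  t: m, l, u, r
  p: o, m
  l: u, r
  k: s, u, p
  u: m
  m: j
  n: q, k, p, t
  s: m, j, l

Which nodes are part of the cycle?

DFS with gray/black marking from q:
q gray
  p gray
    o gray
      u gray
        m gray
          j gray
          j black
        m black
      u black
      o→m: m black — skip
      l gray
        l→u: u black — skip
        r gray
          r→q: q is gray → back edge
Back edge closes the cycle q → p → o → l → r → q; its vertices are {l, o, p, q, r}.

l, o, p, q, r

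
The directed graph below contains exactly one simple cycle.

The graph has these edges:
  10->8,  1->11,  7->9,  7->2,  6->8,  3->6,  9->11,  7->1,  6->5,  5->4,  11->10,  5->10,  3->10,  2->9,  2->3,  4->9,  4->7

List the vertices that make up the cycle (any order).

DFS with gray/black marking from 5:
5 gray
  10 gray
    8 gray
    8 black
  10 black
  4 gray
    9 gray
      11 gray
        11→10: 10 black — skip
      11 black
    9 black
    7 gray
      2 gray
        3 gray
          3→10: 10 black — skip
          6 gray
            6→5: 5 is gray → back edge
Back edge closes the cycle 5 → 4 → 7 → 2 → 3 → 6 → 5; its vertices are {2, 3, 4, 5, 6, 7}.

2, 3, 4, 5, 6, 7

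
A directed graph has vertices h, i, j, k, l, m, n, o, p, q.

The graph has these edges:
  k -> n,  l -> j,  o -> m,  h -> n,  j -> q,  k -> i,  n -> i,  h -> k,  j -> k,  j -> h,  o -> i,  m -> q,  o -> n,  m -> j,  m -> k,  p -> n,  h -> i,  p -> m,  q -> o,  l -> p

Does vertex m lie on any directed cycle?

Yes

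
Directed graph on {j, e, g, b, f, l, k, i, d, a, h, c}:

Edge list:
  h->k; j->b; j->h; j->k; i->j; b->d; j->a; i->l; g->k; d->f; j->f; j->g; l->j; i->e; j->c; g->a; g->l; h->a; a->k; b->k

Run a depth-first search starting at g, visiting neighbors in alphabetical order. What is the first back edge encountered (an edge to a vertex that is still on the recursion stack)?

DFS from g (visiting neighbors in alphabetical order); mark gray on enter, black on exit:
g gray
  a gray
    k gray
    k black
  a black
  g→k: k black — skip
  l gray
    j gray
      j→a: a black — skip
      b gray
        d gray
          f gray
          f black
        d black
        b→k: k black — skip
      b black
      c gray
      c black
      j→f: f black — skip
      j→g: g is gray → back edge
First back edge: j → g.

j->g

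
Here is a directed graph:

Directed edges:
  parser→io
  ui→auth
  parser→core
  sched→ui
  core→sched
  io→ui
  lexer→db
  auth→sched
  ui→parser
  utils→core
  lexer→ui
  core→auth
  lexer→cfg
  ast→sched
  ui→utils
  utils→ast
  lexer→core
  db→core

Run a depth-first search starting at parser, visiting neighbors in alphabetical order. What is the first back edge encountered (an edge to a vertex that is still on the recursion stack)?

ui->auth

DFS from parser (visiting neighbors in alphabetical order); mark gray on enter, black on exit:
parser gray
  core gray
    auth gray
      sched gray
        ui gray
          ui→auth: auth is gray → back edge
First back edge: ui → auth.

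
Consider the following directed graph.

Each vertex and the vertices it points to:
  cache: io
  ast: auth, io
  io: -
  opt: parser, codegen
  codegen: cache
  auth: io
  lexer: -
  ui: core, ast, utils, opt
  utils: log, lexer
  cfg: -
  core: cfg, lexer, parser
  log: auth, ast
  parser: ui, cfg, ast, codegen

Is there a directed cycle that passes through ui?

Yes

ui is on a cycle iff ui can reach itself via ≥1 edge.
ui → core → parser → ui — yes.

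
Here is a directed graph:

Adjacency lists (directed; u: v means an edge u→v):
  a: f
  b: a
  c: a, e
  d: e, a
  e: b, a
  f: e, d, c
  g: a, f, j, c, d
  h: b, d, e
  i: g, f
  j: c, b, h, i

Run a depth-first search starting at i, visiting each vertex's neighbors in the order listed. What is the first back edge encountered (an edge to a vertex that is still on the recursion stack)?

b→a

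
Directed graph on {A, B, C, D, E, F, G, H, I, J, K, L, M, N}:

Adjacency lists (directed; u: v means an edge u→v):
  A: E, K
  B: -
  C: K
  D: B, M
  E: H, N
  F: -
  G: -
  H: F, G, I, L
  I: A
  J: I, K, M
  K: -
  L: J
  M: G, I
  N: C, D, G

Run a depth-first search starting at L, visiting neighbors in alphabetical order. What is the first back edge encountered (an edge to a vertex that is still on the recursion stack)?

H->I

DFS from L (visiting neighbors in alphabetical order); mark gray on enter, black on exit:
L gray
  J gray
    I gray
      A gray
        E gray
          H gray
            F gray
            F black
            G gray
            G black
            H→I: I is gray → back edge
First back edge: H → I.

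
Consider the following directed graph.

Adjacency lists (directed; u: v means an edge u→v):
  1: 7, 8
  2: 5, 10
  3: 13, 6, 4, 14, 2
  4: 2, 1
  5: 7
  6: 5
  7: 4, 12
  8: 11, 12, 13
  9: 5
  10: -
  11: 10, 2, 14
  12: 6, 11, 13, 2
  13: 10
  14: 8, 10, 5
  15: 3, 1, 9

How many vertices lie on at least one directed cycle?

10

A vertex is on a directed cycle iff it belongs to a strongly connected component of size ≥ 2 (or has a self-loop).
The vertices on cycles are {1, 2, 4, 5, 6, 7, 8, 11, 12, 14} — 10 in total.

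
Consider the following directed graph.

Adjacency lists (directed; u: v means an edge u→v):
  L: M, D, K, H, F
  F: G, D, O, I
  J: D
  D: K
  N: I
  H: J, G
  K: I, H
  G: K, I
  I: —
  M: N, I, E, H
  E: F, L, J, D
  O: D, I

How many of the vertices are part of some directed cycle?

8

A vertex is on a directed cycle iff it belongs to a strongly connected component of size ≥ 2 (or has a self-loop).
The vertices on cycles are {D, E, G, H, J, K, L, M} — 8 in total.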